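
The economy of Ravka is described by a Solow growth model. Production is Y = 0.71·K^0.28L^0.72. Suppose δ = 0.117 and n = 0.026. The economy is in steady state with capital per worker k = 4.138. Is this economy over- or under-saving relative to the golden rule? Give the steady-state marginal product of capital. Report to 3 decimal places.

over-saving; MPK ≈ 0.072

The effective depreciation rate is n + δ = 0.026 + 0.117 = 0.143.
MPK = 0.28·0.71·k^(0.28−1) = 0.28·0.71·4.138^(-0.72) ≈ 0.0715.
MPK < 0.143, so the economy is dynamically inefficient (over-saving).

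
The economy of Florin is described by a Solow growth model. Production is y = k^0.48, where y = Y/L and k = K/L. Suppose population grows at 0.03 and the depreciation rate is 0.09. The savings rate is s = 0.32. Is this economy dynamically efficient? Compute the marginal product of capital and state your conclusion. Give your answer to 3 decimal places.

n + δ = 0.03 + 0.09 = 0.12.
Steady-state k*: s·k^0.48 = 0.12·k gives k* = (0.32/0.12)^(1/0.52) ≈ 6.5943.
MPK = 0.48·6.5943^(-0.52) ≈ 0.1800.
MPK > n+δ = 0.12, so the economy is dynamically efficient (under-saving).

dynamically efficient; MPK ≈ 0.180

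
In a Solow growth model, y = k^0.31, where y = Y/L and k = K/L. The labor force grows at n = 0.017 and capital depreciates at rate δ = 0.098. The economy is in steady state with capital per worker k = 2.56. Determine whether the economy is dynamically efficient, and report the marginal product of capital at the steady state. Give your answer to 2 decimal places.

dynamically efficient; MPK ≈ 0.16

Break-even investment rate: n + δ = 0.017 + 0.098 = 0.115.
MPK = 0.31·k^(0.31−1) = 0.31·2.56^(-0.69) ≈ 0.1621.
MPK > 0.115, so the economy is dynamically efficient (under-saving).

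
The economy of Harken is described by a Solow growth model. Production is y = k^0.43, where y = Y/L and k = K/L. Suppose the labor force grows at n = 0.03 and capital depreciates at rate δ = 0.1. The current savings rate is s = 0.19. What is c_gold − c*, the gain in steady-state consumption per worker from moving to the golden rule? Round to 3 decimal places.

n + δ = 0.03 + 0.1 = 0.13.
Current steady state (s = 0.19): k* = (0.19/0.13)^(1/0.57) ≈ 1.9460, y* = 1.9460^0.43 ≈ 1.3315, c* = (1−0.19)·1.3315 ≈ 1.0785.
Setting f'(k) = n+δ gives 0.43·k^(0.43−1) = 0.13, hence k_gold = (0.43/0.13)^(1/0.57) ≈ 8.1554.
y_gold = 8.1554^0.43 ≈ 2.4656, c_gold = y_gold − 0.13·k_gold ≈ 1.4054.
Gain: Δc = 1.4054 − 1.0785 ≈ 0.3269.

Δc ≈ 0.327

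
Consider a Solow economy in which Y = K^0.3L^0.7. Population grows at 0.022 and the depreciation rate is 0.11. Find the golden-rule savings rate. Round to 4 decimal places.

s_gold = 0.3000

Break-even investment rate: n + δ = 0.022 + 0.11 = 0.132.
At the golden rule MPK = n+δ, and in any Cobb-Douglas steady state s = (n+δ)·k/y = MPK·k/y = capital's share 0.3.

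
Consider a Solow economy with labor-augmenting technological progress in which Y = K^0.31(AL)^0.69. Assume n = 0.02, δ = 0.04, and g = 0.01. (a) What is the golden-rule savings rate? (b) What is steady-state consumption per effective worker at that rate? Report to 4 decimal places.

Break-even investment rate: n + g + δ = 0.02 + 0.01 + 0.04 = 0.07.
For Cobb-Douglas, s_gold equals capital's share: s_gold = 0.31.
Maximizing c = f(k) − (n+g+δ)·k gives f'(k) = n+g+δ, i.e. 0.31·k^(0.31−1) = 0.07, so k_gold = (0.31/0.07)^(1/0.69) ≈ 8.6420.
y_gold = 8.6420^0.31 ≈ 1.9514; c_gold = (1−0.31)·y_gold ≈ 1.3465.

(a) s_gold = 0.3100; (b) c_gold ≈ 1.3465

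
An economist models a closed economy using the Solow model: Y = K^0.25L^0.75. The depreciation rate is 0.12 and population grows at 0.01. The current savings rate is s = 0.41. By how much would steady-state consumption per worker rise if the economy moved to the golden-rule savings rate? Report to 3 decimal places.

The effective depreciation rate is n + δ = 0.01 + 0.12 = 0.13.
Current steady state (s = 0.41): k* = (0.41/0.13)^(1/0.75) ≈ 4.6251, y* = 4.6251^0.25 ≈ 1.4665, c* = (1−0.41)·1.4665 ≈ 0.8652.
At the golden rule the marginal product of capital equals n+δ: 0.25·k^(0.25−1) = 0.13. Solving, k_gold = (0.25/0.13)^(1/0.75) ≈ 2.3915.
y_gold = 2.3915^0.25 ≈ 1.2436, c_gold = y_gold − 0.13·k_gold ≈ 0.9327.
Gain: Δc = 0.9327 − 0.8652 ≈ 0.0674.

Δc ≈ 0.067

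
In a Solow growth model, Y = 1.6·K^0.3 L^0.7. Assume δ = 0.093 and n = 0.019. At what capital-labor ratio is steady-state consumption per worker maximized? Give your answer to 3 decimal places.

k_gold ≈ 7.996

Capital per worker breaks even when investment replaces (n + δ)·k; here n + δ = 0.112.
Setting f'(k) = n+δ gives 0.3·1.6·k^(0.3−1) = 0.112, hence k_gold = (0.3·1.6/0.112)^(1/0.7) ≈ 7.9963.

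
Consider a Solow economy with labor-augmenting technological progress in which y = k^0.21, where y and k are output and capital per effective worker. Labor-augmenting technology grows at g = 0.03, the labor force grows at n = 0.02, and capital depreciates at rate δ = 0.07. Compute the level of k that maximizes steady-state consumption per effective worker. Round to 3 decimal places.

n + g + δ = 0.02 + 0.03 + 0.07 = 0.12.
Setting f'(k) = n+g+δ gives 0.21·k^(0.21−1) = 0.12, hence k_gold = (0.21/0.12)^(1/0.79) ≈ 2.0307.

k_gold ≈ 2.031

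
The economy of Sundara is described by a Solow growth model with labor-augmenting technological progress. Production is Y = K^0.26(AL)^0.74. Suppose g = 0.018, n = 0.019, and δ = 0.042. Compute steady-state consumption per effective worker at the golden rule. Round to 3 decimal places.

n + g + δ = 0.019 + 0.018 + 0.042 = 0.079.
Setting f'(k) = n+g+δ gives 0.26·k^(0.26−1) = 0.079, hence k_gold = (0.26/0.079)^(1/0.74) ≈ 5.0017.
y_gold = 5.0017^0.26 ≈ 1.5197.
c_gold = y_gold − (n+g+δ)·k_gold = 1.5197 − 0.079·5.0017 ≈ 1.1246.

c_gold ≈ 1.125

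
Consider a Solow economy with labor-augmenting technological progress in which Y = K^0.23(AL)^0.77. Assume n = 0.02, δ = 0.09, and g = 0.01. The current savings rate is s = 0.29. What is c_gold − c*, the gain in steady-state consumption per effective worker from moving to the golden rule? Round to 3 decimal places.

Δc ≈ 0.011

n + g + δ = 0.02 + 0.01 + 0.09 = 0.12.
Current steady state (s = 0.29): k* = (0.29/0.12)^(1/0.77) ≈ 3.1455, y* = 3.1455^0.23 ≈ 1.3016, c* = (1−0.29)·1.3016 ≈ 0.9241.
Golden rule sets MPK = n+g+δ: 0.23·k^(0.23−1) = 0.12, so k_gold = (0.23/0.12)^(1/0.77) ≈ 2.3278.
y_gold = 2.3278^0.23 ≈ 1.2145, c_gold = y_gold − 0.12·k_gold ≈ 0.9352.
Gain: Δc = 0.9352 − 0.9241 ≈ 0.0110.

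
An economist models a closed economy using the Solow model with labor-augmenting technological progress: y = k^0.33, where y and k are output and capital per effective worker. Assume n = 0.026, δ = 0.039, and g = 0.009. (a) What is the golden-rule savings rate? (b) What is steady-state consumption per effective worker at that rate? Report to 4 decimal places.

(a) s_gold = 0.3300; (b) c_gold ≈ 1.3992

n + g + δ = 0.026 + 0.009 + 0.039 = 0.074.
For Cobb-Douglas, s_gold equals capital's share: s_gold = 0.33.
Golden rule sets MPK = n+g+δ: 0.33·k^(0.33−1) = 0.074, so k_gold = (0.33/0.074)^(1/0.67) ≈ 9.3127.
y_gold = 9.3127^0.33 ≈ 2.0883; c_gold = (1−0.33)·y_gold ≈ 1.3992.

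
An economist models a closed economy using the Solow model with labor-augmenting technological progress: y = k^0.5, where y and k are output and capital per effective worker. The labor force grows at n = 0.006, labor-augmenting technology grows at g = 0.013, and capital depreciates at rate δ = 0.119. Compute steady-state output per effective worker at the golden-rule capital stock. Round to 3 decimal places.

The effective depreciation rate is n + g + δ = 0.006 + 0.013 + 0.119 = 0.138.
At the golden rule the marginal product of capital equals n+g+δ: 0.5·k^(0.5−1) = 0.138. Solving, k_gold = (0.5/0.138)^(1/0.5) ≈ 13.1275.
Output: y_gold = k_gold^0.5 = 13.1275^0.5 ≈ 3.6232.

y_gold ≈ 3.623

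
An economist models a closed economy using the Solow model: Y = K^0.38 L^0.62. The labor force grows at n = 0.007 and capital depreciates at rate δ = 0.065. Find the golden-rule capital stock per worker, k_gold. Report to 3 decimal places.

Capital per worker breaks even when investment replaces (n + δ)·k; here n + δ = 0.072.
Maximizing c = f(k) − (n+δ)·k gives f'(k) = n+δ, i.e. 0.38·k^(0.38−1) = 0.072, so k_gold = (0.38/0.072)^(1/0.62) ≈ 14.6300.

k_gold ≈ 14.630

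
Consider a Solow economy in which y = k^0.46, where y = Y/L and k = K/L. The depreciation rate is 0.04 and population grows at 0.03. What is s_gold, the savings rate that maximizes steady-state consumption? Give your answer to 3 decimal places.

Capital per worker breaks even when investment replaces (n + δ)·k; here n + δ = 0.07.
At the golden rule MPK = n+δ, and in any Cobb-Douglas steady state s = (n+δ)·k/y = MPK·k/y = capital's share 0.46.

s_gold = 0.460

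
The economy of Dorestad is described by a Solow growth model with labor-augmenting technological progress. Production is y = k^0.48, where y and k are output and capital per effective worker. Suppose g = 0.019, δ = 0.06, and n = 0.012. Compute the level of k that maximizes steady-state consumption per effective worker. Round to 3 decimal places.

The effective depreciation rate is n + g + δ = 0.012 + 0.019 + 0.06 = 0.091.
At the golden rule the marginal product of capital equals n+g+δ: 0.48·k^(0.48−1) = 0.091. Solving, k_gold = (0.48/0.091)^(1/0.52) ≈ 24.4819.

k_gold ≈ 24.482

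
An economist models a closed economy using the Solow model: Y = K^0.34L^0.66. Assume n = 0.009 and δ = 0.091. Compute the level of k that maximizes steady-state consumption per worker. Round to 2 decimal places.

k_gold ≈ 6.39

Break-even investment rate: n + δ = 0.009 + 0.091 = 0.1.
Setting f'(k) = n+δ gives 0.34·k^(0.34−1) = 0.1, hence k_gold = (0.34/0.1)^(1/0.66) ≈ 6.3866.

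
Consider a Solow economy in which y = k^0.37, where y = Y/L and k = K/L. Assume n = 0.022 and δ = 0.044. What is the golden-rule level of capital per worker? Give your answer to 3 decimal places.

k_gold ≈ 15.429

Break-even investment rate: n + δ = 0.022 + 0.044 = 0.066.
At the golden rule the marginal product of capital equals n+δ: 0.37·k^(0.37−1) = 0.066. Solving, k_gold = (0.37/0.066)^(1/0.63) ≈ 15.4293.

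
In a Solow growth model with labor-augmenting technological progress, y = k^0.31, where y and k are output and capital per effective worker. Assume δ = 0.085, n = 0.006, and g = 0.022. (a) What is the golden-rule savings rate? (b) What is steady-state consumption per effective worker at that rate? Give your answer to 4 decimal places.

(a) s_gold = 0.3100; (b) c_gold ≈ 1.0858

n + g + δ = 0.006 + 0.022 + 0.085 = 0.113.
For Cobb-Douglas, s_gold equals capital's share: s_gold = 0.31.
At the golden rule the marginal product of capital equals n+g+δ: 0.31·k^(0.31−1) = 0.113. Solving, k_gold = (0.31/0.113)^(1/0.69) ≈ 4.3171.
y_gold = 4.3171^0.31 ≈ 1.5737; c_gold = (1−0.31)·y_gold ≈ 1.0858.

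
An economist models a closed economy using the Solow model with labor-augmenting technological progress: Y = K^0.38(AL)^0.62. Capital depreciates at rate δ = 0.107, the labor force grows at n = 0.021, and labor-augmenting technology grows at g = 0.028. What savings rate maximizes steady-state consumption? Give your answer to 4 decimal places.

s_gold = 0.3800

n + g + δ = 0.021 + 0.028 + 0.107 = 0.156.
At the golden rule MPK = n+g+δ, and in any Cobb-Douglas steady state s = (n+g+δ)·k/y = MPK·k/y = capital's share 0.38.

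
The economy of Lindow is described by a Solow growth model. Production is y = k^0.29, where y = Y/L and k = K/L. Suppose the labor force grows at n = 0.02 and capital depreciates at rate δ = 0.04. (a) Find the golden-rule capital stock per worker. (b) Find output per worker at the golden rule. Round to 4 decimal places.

(a) k_gold ≈ 9.1987; (b) y_gold ≈ 1.9032

Break-even investment rate: n + δ = 0.02 + 0.04 = 0.06.
Golden rule sets MPK = n+δ: 0.29·k^(0.29−1) = 0.06, so k_gold = (0.29/0.06)^(1/0.71) ≈ 9.1987.
y_gold = 9.1987^0.29 ≈ 1.9032.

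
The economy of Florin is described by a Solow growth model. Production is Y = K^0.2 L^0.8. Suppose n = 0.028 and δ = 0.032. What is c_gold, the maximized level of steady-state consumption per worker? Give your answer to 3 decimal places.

n + δ = 0.028 + 0.032 = 0.06.
Setting f'(k) = n+δ gives 0.2·k^(0.2−1) = 0.06, hence k_gold = (0.2/0.06)^(1/0.8) ≈ 4.5040.
y_gold = 4.5040^0.2 ≈ 1.3512.
c_gold = y_gold − (n+δ)·k_gold = 1.3512 − 0.06·4.5040 ≈ 1.0810.

c_gold ≈ 1.081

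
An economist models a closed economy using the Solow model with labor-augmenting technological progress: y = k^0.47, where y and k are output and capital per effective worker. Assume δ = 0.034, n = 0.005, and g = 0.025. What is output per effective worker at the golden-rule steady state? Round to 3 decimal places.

y_gold ≈ 5.860

n + g + δ = 0.005 + 0.025 + 0.034 = 0.064.
Setting f'(k) = n+g+δ gives 0.47·k^(0.47−1) = 0.064, hence k_gold = (0.47/0.064)^(1/0.53) ≈ 43.0336.
Output: y_gold = k_gold^0.47 = 43.0336^0.47 ≈ 5.8599.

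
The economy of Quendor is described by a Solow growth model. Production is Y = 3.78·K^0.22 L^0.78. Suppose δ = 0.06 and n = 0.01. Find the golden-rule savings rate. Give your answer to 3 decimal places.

s_gold = 0.220

The effective depreciation rate is n + δ = 0.01 + 0.06 = 0.07.
At the golden rule MPK = n+δ, and in any Cobb-Douglas steady state s = (n+δ)·k/y = MPK·k/y = capital's share 0.22.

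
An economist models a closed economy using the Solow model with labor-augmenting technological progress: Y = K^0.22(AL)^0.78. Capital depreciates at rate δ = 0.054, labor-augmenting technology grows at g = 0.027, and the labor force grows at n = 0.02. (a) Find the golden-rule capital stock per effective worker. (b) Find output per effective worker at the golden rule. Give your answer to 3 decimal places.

Break-even investment rate: n + g + δ = 0.02 + 0.027 + 0.054 = 0.101.
At the golden rule the marginal product of capital equals n+g+δ: 0.22·k^(0.22−1) = 0.101. Solving, k_gold = (0.22/0.101)^(1/0.78) ≈ 2.7131.
y_gold = 2.7131^0.22 ≈ 1.2456.

(a) k_gold ≈ 2.713; (b) y_gold ≈ 1.246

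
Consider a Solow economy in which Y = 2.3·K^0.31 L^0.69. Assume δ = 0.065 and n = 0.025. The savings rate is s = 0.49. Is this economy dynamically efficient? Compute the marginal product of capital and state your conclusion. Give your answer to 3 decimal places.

dynamically inefficient; MPK ≈ 0.057

n + δ = 0.025 + 0.065 = 0.09.
Steady-state k*: s·A·k^0.31 = 0.09·k gives k* = (0.49·2.3/0.09)^(1/0.69) ≈ 38.9801.
MPK = 0.31·2.3·38.9801^(-0.69) ≈ 0.0569.
MPK < n+δ = 0.09, so the economy is dynamically inefficient (over-saving).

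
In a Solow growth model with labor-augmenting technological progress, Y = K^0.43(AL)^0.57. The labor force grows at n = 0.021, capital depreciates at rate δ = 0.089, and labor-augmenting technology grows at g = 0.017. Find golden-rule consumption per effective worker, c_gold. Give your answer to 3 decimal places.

The effective depreciation rate is n + g + δ = 0.021 + 0.017 + 0.089 = 0.127.
At the golden rule the marginal product of capital equals n+g+δ: 0.43·k^(0.43−1) = 0.127. Solving, k_gold = (0.43/0.127)^(1/0.57) ≈ 8.4964.
y_gold = 8.4964^0.43 ≈ 2.5094.
c_gold = y_gold − (n+g+δ)·k_gold = 2.5094 − 0.127·8.4964 ≈ 1.4304.

c_gold ≈ 1.430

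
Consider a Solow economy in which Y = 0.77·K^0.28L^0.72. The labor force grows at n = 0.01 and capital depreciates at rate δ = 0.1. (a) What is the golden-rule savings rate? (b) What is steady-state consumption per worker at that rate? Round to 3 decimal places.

(a) s_gold = 0.280; (b) c_gold ≈ 0.720

Break-even investment rate: n + δ = 0.01 + 0.1 = 0.11.
For Cobb-Douglas, s_gold equals capital's share: s_gold = 0.28.
Maximizing c = f(k) − (n+δ)·k gives f'(k) = n+δ, i.e. 0.28·0.77·k^(0.28−1) = 0.11, so k_gold = (0.28·0.77/0.11)^(1/0.72) ≈ 2.5463.
y_gold = 0.77·2.5463^0.28 ≈ 1.0003; c_gold = (1−0.28)·y_gold ≈ 0.7202.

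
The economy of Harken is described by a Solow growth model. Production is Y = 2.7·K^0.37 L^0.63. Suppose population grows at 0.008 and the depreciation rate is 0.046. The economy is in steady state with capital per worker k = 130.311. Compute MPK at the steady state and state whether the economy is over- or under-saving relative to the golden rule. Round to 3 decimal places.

over-saving; MPK ≈ 0.046

Capital per worker breaks even when investment replaces (n + δ)·k; here n + δ = 0.054.
MPK = 0.37·2.7·k^(0.37−1) = 0.37·2.7·130.311^(-0.63) ≈ 0.0465.
MPK < 0.054, so the economy is dynamically inefficient (over-saving).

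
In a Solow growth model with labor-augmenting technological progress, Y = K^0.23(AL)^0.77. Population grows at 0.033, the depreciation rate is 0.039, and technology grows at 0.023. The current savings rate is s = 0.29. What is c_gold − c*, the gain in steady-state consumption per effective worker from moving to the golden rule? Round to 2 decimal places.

Capital per effective worker breaks even when investment replaces (n + g + δ)·k; here n + g + δ = 0.095.
Current steady state (s = 0.29): k* = (0.29/0.095)^(1/0.77) ≈ 4.2604, y* = 4.2604^0.23 ≈ 1.3956, c* = (1−0.29)·1.3956 ≈ 0.9909.
At the golden rule the marginal product of capital equals n+g+δ: 0.23·k^(0.23−1) = 0.095. Solving, k_gold = (0.23/0.095)^(1/0.77) ≈ 3.1529.
y_gold = 3.1529^0.23 ≈ 1.3023, c_gold = y_gold − 0.095·k_gold ≈ 1.0028.
Gain: Δc = 1.0028 − 0.9909 ≈ 0.0118.

Δc ≈ 0.01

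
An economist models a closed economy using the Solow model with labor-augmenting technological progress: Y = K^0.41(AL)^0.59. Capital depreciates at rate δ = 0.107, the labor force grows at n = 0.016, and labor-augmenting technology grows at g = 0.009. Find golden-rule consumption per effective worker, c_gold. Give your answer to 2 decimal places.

Capital per effective worker breaks even when investment replaces (n + g + δ)·k; here n + g + δ = 0.132.
Golden rule sets MPK = n+g+δ: 0.41·k^(0.41−1) = 0.132, so k_gold = (0.41/0.132)^(1/0.59) ≈ 6.8274.
y_gold = 6.8274^0.41 ≈ 2.1981.
c_gold = y_gold − (n+g+δ)·k_gold = 2.1981 − 0.132·6.8274 ≈ 1.2969.

c_gold ≈ 1.30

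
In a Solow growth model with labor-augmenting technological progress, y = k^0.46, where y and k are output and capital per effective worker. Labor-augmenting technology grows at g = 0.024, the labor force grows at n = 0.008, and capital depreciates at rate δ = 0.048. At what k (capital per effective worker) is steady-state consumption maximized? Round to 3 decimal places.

n + g + δ = 0.008 + 0.024 + 0.048 = 0.08.
Maximizing c = f(k) − (n+g+δ)·k gives f'(k) = n+g+δ, i.e. 0.46·k^(0.46−1) = 0.08, so k_gold = (0.46/0.08)^(1/0.54) ≈ 25.5148.

k_gold ≈ 25.515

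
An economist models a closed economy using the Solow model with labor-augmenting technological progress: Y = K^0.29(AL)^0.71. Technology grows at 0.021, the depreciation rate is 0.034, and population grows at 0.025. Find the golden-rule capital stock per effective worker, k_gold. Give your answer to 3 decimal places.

k_gold ≈ 6.134

Break-even investment rate: n + g + δ = 0.025 + 0.021 + 0.034 = 0.08.
Maximizing c = f(k) − (n+g+δ)·k gives f'(k) = n+g+δ, i.e. 0.29·k^(0.29−1) = 0.08, so k_gold = (0.29/0.08)^(1/0.71) ≈ 6.1342.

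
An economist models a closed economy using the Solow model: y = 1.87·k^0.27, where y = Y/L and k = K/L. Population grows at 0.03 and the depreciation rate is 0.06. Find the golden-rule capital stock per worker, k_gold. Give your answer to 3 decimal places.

k_gold ≈ 10.616

The effective depreciation rate is n + δ = 0.03 + 0.06 = 0.09.
At the golden rule the marginal product of capital equals n+δ: 0.27·1.87·k^(0.27−1) = 0.09. Solving, k_gold = (0.27·1.87/0.09)^(1/0.73) ≈ 10.6164.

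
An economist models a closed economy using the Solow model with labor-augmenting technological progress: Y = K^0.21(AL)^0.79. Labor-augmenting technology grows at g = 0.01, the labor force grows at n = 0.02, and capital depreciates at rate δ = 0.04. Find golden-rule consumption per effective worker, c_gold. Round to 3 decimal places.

Break-even investment rate: n + g + δ = 0.02 + 0.01 + 0.04 = 0.07.
Maximizing c = f(k) − (n+g+δ)·k gives f'(k) = n+g+δ, i.e. 0.21·k^(0.21−1) = 0.07, so k_gold = (0.21/0.07)^(1/0.79) ≈ 4.0175.
y_gold = 4.0175^0.21 ≈ 1.3392.
c_gold = y_gold − (n+g+δ)·k_gold = 1.3392 − 0.07·4.0175 ≈ 1.0579.

c_gold ≈ 1.058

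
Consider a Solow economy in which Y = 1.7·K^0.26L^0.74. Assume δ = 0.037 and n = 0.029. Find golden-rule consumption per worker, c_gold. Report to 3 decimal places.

c_gold ≈ 2.454

n + δ = 0.029 + 0.037 = 0.066.
Maximizing c = f(k) − (n+δ)·k gives f'(k) = n+δ, i.e. 0.26·1.7·k^(0.26−1) = 0.066, so k_gold = (0.26·1.7/0.066)^(1/0.74) ≈ 13.0633.
y_gold = 1.7·13.0633^0.26 ≈ 3.3161.
c_gold = y_gold − (n+δ)·k_gold = 3.3161 − 0.066·13.0633 ≈ 2.4539.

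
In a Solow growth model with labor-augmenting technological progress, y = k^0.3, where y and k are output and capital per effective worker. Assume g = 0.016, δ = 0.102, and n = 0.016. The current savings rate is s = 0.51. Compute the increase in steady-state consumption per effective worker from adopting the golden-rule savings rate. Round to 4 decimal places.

Δc ≈ 0.1199

n + g + δ = 0.016 + 0.016 + 0.102 = 0.134.
Current steady state (s = 0.51): k* = (0.51/0.134)^(1/0.7) ≈ 6.7490, y* = 6.7490^0.3 ≈ 1.7733, c* = (1−0.51)·1.7733 ≈ 0.8689.
Maximizing c = f(k) − (n+g+δ)·k gives f'(k) = n+g+δ, i.e. 0.3·k^(0.3−1) = 0.134, so k_gold = (0.3/0.134)^(1/0.7) ≈ 3.1624.
y_gold = 3.1624^0.3 ≈ 1.4126, c_gold = y_gold − 0.134·k_gold ≈ 0.9888.
Gain: Δc = 0.9888 − 0.8689 ≈ 0.1199.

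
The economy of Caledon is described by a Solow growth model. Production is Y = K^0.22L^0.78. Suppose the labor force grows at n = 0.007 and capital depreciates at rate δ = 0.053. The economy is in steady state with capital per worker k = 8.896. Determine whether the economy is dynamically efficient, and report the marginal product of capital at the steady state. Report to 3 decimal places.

dynamically inefficient; MPK ≈ 0.040

Break-even investment rate: n + δ = 0.007 + 0.053 = 0.06.
MPK = 0.22·k^(0.22−1) = 0.22·8.896^(-0.78) ≈ 0.0400.
MPK < 0.06, so the economy is dynamically inefficient (over-saving).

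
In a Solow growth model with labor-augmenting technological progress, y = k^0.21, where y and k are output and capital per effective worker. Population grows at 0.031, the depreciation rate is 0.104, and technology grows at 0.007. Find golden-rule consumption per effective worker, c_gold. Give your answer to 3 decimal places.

c_gold ≈ 0.877

The effective depreciation rate is n + g + δ = 0.031 + 0.007 + 0.104 = 0.142.
Golden rule sets MPK = n+g+δ: 0.21·k^(0.21−1) = 0.142, so k_gold = (0.21/0.142)^(1/0.79) ≈ 1.6410.
y_gold = 1.6410^0.21 ≈ 1.1096.
c_gold = y_gold − (n+g+δ)·k_gold = 1.1096 − 0.142·1.6410 ≈ 0.8766.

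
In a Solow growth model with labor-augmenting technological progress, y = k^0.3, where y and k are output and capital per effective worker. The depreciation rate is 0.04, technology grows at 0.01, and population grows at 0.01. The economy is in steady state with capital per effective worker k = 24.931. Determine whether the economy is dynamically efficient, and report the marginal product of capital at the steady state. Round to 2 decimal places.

Capital per effective worker breaks even when investment replaces (n + g + δ)·k; here n + g + δ = 0.06.
MPK = 0.3·k^(0.3−1) = 0.3·24.931^(-0.7) ≈ 0.0316.
MPK < 0.06, so the economy is dynamically inefficient (over-saving).

dynamically inefficient; MPK ≈ 0.03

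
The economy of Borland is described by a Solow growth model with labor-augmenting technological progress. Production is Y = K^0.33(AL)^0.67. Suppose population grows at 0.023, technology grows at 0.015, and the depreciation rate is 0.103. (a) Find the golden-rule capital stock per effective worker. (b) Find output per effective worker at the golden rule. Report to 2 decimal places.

n + g + δ = 0.023 + 0.015 + 0.103 = 0.141.
Golden rule sets MPK = n+g+δ: 0.33·k^(0.33−1) = 0.141, so k_gold = (0.33/0.141)^(1/0.67) ≈ 3.5578.
y_gold = 3.5578^0.33 ≈ 1.5202.

(a) k_gold ≈ 3.56; (b) y_gold ≈ 1.52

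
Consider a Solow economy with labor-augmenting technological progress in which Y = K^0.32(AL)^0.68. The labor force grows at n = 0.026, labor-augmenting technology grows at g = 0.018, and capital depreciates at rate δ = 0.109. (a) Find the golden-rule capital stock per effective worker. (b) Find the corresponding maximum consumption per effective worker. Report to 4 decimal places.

The effective depreciation rate is n + g + δ = 0.026 + 0.018 + 0.109 = 0.153.
Maximizing c = f(k) − (n+g+δ)·k gives f'(k) = n+g+δ, i.e. 0.32·k^(0.32−1) = 0.153, so k_gold = (0.32/0.153)^(1/0.68) ≈ 2.9598.
y_gold = 2.9598^0.32 ≈ 1.4152; c_gold = y_gold − 0.153·k_gold ≈ 0.9623.

(a) k_gold ≈ 2.9598; (b) c_gold ≈ 0.9623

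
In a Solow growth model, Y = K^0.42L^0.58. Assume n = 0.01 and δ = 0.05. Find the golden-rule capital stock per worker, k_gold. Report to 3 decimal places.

Capital per worker breaks even when investment replaces (n + δ)·k; here n + δ = 0.06.
Setting f'(k) = n+δ gives 0.42·k^(0.42−1) = 0.06, hence k_gold = (0.42/0.06)^(1/0.58) ≈ 28.6461.

k_gold ≈ 28.646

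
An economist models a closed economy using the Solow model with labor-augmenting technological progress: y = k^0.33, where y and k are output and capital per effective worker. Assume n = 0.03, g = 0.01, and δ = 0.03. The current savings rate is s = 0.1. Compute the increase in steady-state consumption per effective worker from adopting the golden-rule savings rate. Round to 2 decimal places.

Capital per effective worker breaks even when investment replaces (n + g + δ)·k; here n + g + δ = 0.07.
Current steady state (s = 0.1): k* = (0.1/0.07)^(1/0.67) ≈ 1.7029, y* = 1.7029^0.33 ≈ 1.1921, c* = (1−0.1)·1.1921 ≈ 1.0728.
Maximizing c = f(k) − (n+g+δ)·k gives f'(k) = n+g+δ, i.e. 0.33·k^(0.33−1) = 0.07, so k_gold = (0.33/0.07)^(1/0.67) ≈ 10.1181.
y_gold = 10.1181^0.33 ≈ 2.1463, c_gold = y_gold − 0.07·k_gold ≈ 1.4380.
Gain: Δc = 1.4380 − 1.0728 ≈ 0.3651.

Δc ≈ 0.37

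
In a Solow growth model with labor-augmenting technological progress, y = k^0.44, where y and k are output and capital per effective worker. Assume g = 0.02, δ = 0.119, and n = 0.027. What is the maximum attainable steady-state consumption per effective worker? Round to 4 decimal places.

c_gold ≈ 1.2045

Break-even investment rate: n + g + δ = 0.027 + 0.02 + 0.119 = 0.166.
At the golden rule the marginal product of capital equals n+g+δ: 0.44·k^(0.44−1) = 0.166. Solving, k_gold = (0.44/0.166)^(1/0.56) ≈ 5.7013.
y_gold = 5.7013^0.44 ≈ 2.1509.
c_gold = y_gold − (n+g+δ)·k_gold = 2.1509 − 0.166·5.7013 ≈ 1.2045.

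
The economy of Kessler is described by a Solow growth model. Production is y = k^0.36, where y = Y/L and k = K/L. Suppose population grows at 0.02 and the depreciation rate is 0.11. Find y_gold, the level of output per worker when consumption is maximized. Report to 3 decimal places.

Break-even investment rate: n + δ = 0.02 + 0.11 = 0.13.
Golden rule sets MPK = n+δ: 0.36·k^(0.36−1) = 0.13, so k_gold = (0.36/0.13)^(1/0.64) ≈ 4.9112.
Output: y_gold = k_gold^0.36 = 4.9112^0.36 ≈ 1.7735.

y_gold ≈ 1.773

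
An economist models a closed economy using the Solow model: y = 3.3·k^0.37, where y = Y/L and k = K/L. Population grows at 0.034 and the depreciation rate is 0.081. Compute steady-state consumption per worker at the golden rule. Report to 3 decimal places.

c_gold ≈ 8.326

n + δ = 0.034 + 0.081 = 0.115.
At the golden rule the marginal product of capital equals n+δ: 0.37·3.3·k^(0.37−1) = 0.115. Solving, k_gold = (0.37·3.3/0.115)^(1/0.63) ≈ 42.5206.
y_gold = 3.3·42.5206^0.37 ≈ 13.2159.
c_gold = y_gold − (n+δ)·k_gold = 13.2159 − 0.115·42.5206 ≈ 8.3260.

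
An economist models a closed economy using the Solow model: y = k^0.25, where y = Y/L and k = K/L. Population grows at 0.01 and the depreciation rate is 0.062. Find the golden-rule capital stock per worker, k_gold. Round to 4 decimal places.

Break-even investment rate: n + δ = 0.01 + 0.062 = 0.072.
Golden rule sets MPK = n+δ: 0.25·k^(0.25−1) = 0.072, so k_gold = (0.25/0.072)^(1/0.75) ≈ 5.2579.

k_gold ≈ 5.2579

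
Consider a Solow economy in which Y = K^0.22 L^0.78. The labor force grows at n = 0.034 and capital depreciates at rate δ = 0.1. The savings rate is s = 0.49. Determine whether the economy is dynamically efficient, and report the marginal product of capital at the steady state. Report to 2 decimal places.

The effective depreciation rate is n + δ = 0.034 + 0.1 = 0.134.
Steady-state k*: s·k^0.22 = 0.134·k gives k* = (0.49/0.134)^(1/0.78) ≈ 5.2712.
MPK = 0.22·5.2712^(-0.78) ≈ 0.0602.
MPK < n+δ = 0.134, so the economy is dynamically inefficient (over-saving).

dynamically inefficient; MPK ≈ 0.06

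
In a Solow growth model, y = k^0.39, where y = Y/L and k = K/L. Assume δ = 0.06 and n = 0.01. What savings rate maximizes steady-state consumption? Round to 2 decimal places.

s_gold = 0.39

Capital per worker breaks even when investment replaces (n + δ)·k; here n + δ = 0.07.
At the golden rule MPK = n+δ, and in any Cobb-Douglas steady state s = (n+δ)·k/y = MPK·k/y = capital's share 0.39.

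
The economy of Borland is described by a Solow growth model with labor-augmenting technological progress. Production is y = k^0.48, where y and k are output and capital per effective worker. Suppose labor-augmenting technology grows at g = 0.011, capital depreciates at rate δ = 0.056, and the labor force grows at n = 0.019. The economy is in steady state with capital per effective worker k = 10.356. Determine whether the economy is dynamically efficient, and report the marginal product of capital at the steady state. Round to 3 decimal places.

Break-even investment rate: n + g + δ = 0.019 + 0.011 + 0.056 = 0.086.
MPK = 0.48·k^(0.48−1) = 0.48·10.356^(-0.52) ≈ 0.1423.
MPK > 0.086, so the economy is dynamically efficient (under-saving).

dynamically efficient; MPK ≈ 0.142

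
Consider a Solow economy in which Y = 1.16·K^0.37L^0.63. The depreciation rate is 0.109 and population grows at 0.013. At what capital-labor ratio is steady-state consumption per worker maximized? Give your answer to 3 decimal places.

n + δ = 0.013 + 0.109 = 0.122.
At the golden rule the marginal product of capital equals n+δ: 0.37·1.16·k^(0.37−1) = 0.122. Solving, k_gold = (0.37·1.16/0.122)^(1/0.63) ≈ 7.3645.

k_gold ≈ 7.364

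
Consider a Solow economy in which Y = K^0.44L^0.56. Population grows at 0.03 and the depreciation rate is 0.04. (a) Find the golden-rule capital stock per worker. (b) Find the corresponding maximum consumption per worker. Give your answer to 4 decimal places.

The effective depreciation rate is n + δ = 0.03 + 0.04 = 0.07.
Golden rule sets MPK = n+δ: 0.44·k^(0.44−1) = 0.07, so k_gold = (0.44/0.07)^(1/0.56) ≈ 26.6461.
y_gold = 26.6461^0.44 ≈ 4.2391; c_gold = y_gold − 0.07·k_gold ≈ 2.3739.

(a) k_gold ≈ 26.6461; (b) c_gold ≈ 2.3739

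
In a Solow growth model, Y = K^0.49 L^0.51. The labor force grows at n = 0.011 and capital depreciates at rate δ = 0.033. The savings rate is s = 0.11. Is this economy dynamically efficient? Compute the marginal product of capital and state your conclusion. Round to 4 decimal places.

n + δ = 0.011 + 0.033 = 0.044.
Steady-state k*: s·k^0.49 = 0.044·k gives k* = (0.11/0.044)^(1/0.51) ≈ 6.0294.
MPK = 0.49·6.0294^(-0.51) ≈ 0.1960.
MPK > n+δ = 0.044, so the economy is dynamically efficient (under-saving).

dynamically efficient; MPK ≈ 0.1960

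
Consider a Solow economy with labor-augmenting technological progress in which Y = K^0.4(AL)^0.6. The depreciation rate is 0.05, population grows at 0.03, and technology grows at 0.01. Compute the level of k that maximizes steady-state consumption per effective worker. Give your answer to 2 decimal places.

Capital per effective worker breaks even when investment replaces (n + g + δ)·k; here n + g + δ = 0.09.
Setting f'(k) = n+g+δ gives 0.4·k^(0.4−1) = 0.09, hence k_gold = (0.4/0.09)^(1/0.6) ≈ 12.0142.

k_gold ≈ 12.01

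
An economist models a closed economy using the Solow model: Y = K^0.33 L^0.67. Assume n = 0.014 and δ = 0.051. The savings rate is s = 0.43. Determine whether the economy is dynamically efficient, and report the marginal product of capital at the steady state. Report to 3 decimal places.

n + δ = 0.014 + 0.051 = 0.065.
Steady-state k*: s·k^0.33 = 0.065·k gives k* = (0.43/0.065)^(1/0.67) ≈ 16.7768.
MPK = 0.33·16.7768^(-0.67) ≈ 0.0499.
MPK < n+δ = 0.065, so the economy is dynamically inefficient (over-saving).

dynamically inefficient; MPK ≈ 0.050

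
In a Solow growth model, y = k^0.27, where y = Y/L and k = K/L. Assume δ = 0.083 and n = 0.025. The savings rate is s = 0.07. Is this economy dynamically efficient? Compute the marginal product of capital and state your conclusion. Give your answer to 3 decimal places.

Break-even investment rate: n + δ = 0.025 + 0.083 = 0.108.
Steady-state k*: s·k^0.27 = 0.108·k gives k* = (0.07/0.108)^(1/0.73) ≈ 0.5521.
MPK = 0.27·0.5521^(-0.73) ≈ 0.4166.
MPK > n+δ = 0.108, so the economy is dynamically efficient (under-saving).

dynamically efficient; MPK ≈ 0.417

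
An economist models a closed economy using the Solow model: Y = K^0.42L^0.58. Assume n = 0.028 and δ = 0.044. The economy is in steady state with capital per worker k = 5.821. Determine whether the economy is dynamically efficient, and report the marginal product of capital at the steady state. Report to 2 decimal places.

The effective depreciation rate is n + δ = 0.028 + 0.044 = 0.072.
MPK = 0.42·k^(0.42−1) = 0.42·5.821^(-0.58) ≈ 0.1512.
MPK > 0.072, so the economy is dynamically efficient (under-saving).

dynamically efficient; MPK ≈ 0.15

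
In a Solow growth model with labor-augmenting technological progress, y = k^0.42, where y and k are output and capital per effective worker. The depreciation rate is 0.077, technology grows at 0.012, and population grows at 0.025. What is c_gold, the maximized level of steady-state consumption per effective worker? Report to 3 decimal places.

c_gold ≈ 1.491

Break-even investment rate: n + g + δ = 0.025 + 0.012 + 0.077 = 0.114.
Maximizing c = f(k) − (n+g+δ)·k gives f'(k) = n+g+δ, i.e. 0.42·k^(0.42−1) = 0.114, so k_gold = (0.42/0.114)^(1/0.58) ≈ 9.4723.
y_gold = 9.4723^0.42 ≈ 2.5711.
c_gold = y_gold − (n+g+δ)·k_gold = 2.5711 − 0.114·9.4723 ≈ 1.4912.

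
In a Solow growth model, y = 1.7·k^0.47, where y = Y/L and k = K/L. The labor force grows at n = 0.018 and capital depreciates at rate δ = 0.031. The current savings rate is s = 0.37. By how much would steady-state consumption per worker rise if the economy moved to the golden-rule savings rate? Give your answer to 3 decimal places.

Δc ≈ 0.413

n + δ = 0.018 + 0.031 = 0.049.
Current steady state (s = 0.37): k* = (0.37·1.7/0.049)^(1/0.53) ≈ 123.4308, y* = 1.7·123.4308^0.47 ≈ 16.3462, c* = (1−0.37)·16.3462 ≈ 10.2981.
Maximizing c = f(k) − (n+δ)·k gives f'(k) = n+δ, i.e. 0.47·1.7·k^(0.47−1) = 0.049, so k_gold = (0.47·1.7/0.049)^(1/0.53) ≈ 193.8448.
y_gold = 1.7·193.8448^0.47 ≈ 20.2094, c_gold = y_gold − 0.049·k_gold ≈ 10.7110.
Gain: Δc = 10.7110 − 10.2981 ≈ 0.4128.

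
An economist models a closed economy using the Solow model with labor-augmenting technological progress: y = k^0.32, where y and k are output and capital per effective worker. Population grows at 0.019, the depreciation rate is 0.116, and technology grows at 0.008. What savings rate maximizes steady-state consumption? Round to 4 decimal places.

s_gold = 0.3200

The effective depreciation rate is n + g + δ = 0.019 + 0.008 + 0.116 = 0.143.
At the golden rule MPK = n+g+δ, and in any Cobb-Douglas steady state s = (n+g+δ)·k/y = MPK·k/y = capital's share 0.32.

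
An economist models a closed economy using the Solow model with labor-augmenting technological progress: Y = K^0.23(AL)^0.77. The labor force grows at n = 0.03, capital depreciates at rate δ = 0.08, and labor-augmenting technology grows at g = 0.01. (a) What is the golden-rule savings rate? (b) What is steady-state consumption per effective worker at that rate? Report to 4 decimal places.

n + g + δ = 0.03 + 0.01 + 0.08 = 0.12.
For Cobb-Douglas, s_gold equals capital's share: s_gold = 0.23.
At the golden rule the marginal product of capital equals n+g+δ: 0.23·k^(0.23−1) = 0.12. Solving, k_gold = (0.23/0.12)^(1/0.77) ≈ 2.3278.
y_gold = 2.3278^0.23 ≈ 1.2145; c_gold = (1−0.23)·y_gold ≈ 0.9352.

(a) s_gold = 0.2300; (b) c_gold ≈ 0.9352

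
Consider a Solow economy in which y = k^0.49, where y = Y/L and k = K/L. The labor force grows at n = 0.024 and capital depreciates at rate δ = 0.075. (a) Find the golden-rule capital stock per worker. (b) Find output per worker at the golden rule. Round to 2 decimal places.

(a) k_gold ≈ 23.01; (b) y_gold ≈ 4.65

The effective depreciation rate is n + δ = 0.024 + 0.075 = 0.099.
Maximizing c = f(k) − (n+δ)·k gives f'(k) = n+δ, i.e. 0.49·k^(0.49−1) = 0.099, so k_gold = (0.49/0.099)^(1/0.51) ≈ 23.0083.
y_gold = 23.0083^0.49 ≈ 4.6486.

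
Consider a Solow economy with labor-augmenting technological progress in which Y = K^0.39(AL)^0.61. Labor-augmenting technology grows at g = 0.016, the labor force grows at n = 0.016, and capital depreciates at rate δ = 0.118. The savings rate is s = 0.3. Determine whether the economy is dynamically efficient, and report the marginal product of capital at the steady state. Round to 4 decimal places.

dynamically efficient; MPK ≈ 0.1950

n + g + δ = 0.016 + 0.016 + 0.118 = 0.15.
Steady-state k*: s·k^0.39 = 0.15·k gives k* = (0.3/0.15)^(1/0.61) ≈ 3.1152.
MPK = 0.39·3.1152^(-0.61) ≈ 0.1950.
MPK > n+g+δ = 0.15, so the economy is dynamically efficient (under-saving).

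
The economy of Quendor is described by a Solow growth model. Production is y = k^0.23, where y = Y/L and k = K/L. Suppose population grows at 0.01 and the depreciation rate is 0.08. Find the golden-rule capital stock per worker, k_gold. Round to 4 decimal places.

k_gold ≈ 3.3822

Break-even investment rate: n + δ = 0.01 + 0.08 = 0.09.
At the golden rule the marginal product of capital equals n+δ: 0.23·k^(0.23−1) = 0.09. Solving, k_gold = (0.23/0.09)^(1/0.77) ≈ 3.3822.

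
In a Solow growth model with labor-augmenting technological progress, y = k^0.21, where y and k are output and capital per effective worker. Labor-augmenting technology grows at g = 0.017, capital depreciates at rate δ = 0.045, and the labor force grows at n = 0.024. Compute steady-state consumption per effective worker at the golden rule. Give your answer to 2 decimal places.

The effective depreciation rate is n + g + δ = 0.024 + 0.017 + 0.045 = 0.086.
Maximizing c = f(k) − (n+g+δ)·k gives f'(k) = n+g+δ, i.e. 0.21·k^(0.21−1) = 0.086, so k_gold = (0.21/0.086)^(1/0.79) ≈ 3.0959.
y_gold = 3.0959^0.21 ≈ 1.2678.
c_gold = y_gold − (n+g+δ)·k_gold = 1.2678 − 0.086·3.0959 ≈ 1.0016.

c_gold ≈ 1.00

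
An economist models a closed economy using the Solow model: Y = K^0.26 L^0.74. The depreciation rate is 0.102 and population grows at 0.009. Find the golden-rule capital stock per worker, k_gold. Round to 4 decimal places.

k_gold ≈ 3.1588

Break-even investment rate: n + δ = 0.009 + 0.102 = 0.111.
Setting f'(k) = n+δ gives 0.26·k^(0.26−1) = 0.111, hence k_gold = (0.26/0.111)^(1/0.74) ≈ 3.1588.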